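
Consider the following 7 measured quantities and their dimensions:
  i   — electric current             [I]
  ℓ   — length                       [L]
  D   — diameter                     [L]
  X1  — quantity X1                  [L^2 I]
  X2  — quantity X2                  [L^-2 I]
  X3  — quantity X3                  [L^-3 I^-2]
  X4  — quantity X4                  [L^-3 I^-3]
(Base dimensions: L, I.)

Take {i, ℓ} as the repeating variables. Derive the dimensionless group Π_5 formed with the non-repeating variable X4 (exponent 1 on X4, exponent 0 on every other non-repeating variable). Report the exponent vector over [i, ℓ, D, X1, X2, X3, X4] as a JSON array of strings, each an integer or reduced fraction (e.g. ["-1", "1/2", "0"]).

Dimensional matrix (L×I by i×ℓ×D×X1×X2×X3×X4):
  L: [ 0  1  1  2 -2 -3 -3]
  I: [ 1  0  0  1  1 -2 -3]
Row reduction gives pivot columns i,ℓ; rank = 2
Repeat: i,ℓ; free: D,X1,X2,X3,X4
RREF:
  r0: [   1    0    0    1    1   -2   -3]
  r1: [   0    1    1    2   -2   -3   -3]
Fix exponent of X4 at 1, D at 0, X1 at 0, X2 at 0, X3 at 0; solve each RREF row for its pivot's exponent:
  r0: exp(i) + (-3)·1 = 0 ⇒ exp(i) = 3
  r1: exp(ℓ) + (-3)·1 = 0 ⇒ exp(ℓ) = 3
Π_5 = i^3 · ℓ^3 · X4

["3", "3", "0", "0", "0", "0", "1"]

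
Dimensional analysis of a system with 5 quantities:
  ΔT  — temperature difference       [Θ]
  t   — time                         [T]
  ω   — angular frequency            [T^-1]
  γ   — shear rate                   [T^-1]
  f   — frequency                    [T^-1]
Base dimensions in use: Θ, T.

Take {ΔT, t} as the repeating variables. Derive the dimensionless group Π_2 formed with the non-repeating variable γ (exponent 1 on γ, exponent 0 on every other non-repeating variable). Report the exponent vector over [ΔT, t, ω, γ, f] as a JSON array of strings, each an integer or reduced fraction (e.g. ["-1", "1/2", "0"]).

["0", "1", "0", "1", "0"]

Dimensional matrix (Θ×T by ΔT×t×ω×γ×f):
  Θ: [ 1  0  0  0  0]
  T: [ 0  1 -1 -1 -1]
RREF → pivots at {ΔT,t} ⇒ r = 2
Repeat: ΔT,t; free: ω,γ,f
RREF:
  r0: [   1    0    0    0    0]
  r1: [   0    1   -1   -1   -1]
Fix exponent of γ at 1, ω at 0, f at 0; solve each RREF row for its pivot's exponent:
  r0: exp(ΔT) + (0)·1 = 0 ⇒ exp(ΔT) = 0
  r1: exp(t) + (-1)·1 = 0 ⇒ exp(t) = 1
Π_2 = t · γ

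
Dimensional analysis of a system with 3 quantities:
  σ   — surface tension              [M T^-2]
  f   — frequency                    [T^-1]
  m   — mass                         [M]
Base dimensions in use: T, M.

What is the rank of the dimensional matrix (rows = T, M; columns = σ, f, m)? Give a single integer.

2

Exponent matrix [T,M] × [σ,f,m]:
  T: [-2 -1  0]
  M: [ 1  0  1]
Row reduction gives pivot columns σ,f; rank = 2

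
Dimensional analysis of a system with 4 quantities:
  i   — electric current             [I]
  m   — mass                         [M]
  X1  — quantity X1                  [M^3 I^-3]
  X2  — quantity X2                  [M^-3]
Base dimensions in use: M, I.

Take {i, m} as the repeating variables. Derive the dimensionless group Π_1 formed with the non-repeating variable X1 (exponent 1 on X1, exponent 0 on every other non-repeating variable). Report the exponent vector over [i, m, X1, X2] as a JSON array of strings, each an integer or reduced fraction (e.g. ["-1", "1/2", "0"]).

["3", "-3", "1", "0"]

Dimensional matrix (M×I by i×m×X1×X2):
  M: [ 0  1  3 -3]
  I: [ 1  0 -3  0]
RREF → pivots at {i,m} ⇒ r = 2
Repeat: i,m; free: X1,X2
RREF:
  r0: [   1    0   -3    0]
  r1: [   0    1    3   -3]
Fix exponent of X1 at 1, X2 at 0; solve each RREF row for its pivot's exponent:
  r0: exp(i) + (-3)·1 = 0 ⇒ exp(i) = 3
  r1: exp(m) + (3)·1 = 0 ⇒ exp(m) = -3
Π_1 = i^3 · m^-3 · X1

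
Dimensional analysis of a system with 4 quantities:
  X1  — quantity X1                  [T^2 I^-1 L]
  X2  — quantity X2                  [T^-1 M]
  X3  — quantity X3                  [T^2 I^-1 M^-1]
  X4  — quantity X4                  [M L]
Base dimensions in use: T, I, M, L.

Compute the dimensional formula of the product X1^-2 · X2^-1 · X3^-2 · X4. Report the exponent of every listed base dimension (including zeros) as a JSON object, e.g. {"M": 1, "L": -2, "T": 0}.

Dimensional matrix (T×I×M×L by X1×X2×X3×X4):
  T: [ 2 -1  2  0]
  I: [-1  0 -1  0]
  M: [ 0  1 -1  1]
  L: [ 1  0  0  1]
  [T]: (-2)·2+(-1)·-1+(-2)·2+(1)·0 = -7
  [I]: (-2)·-1+(-1)·0+(-2)·-1+(1)·0 = 4
  [M]: (-2)·0+(-1)·1+(-2)·-1+(1)·1 = 2
  [L]: (-2)·1+(-1)·0+(-2)·0+(1)·1 = -1
⇒ T^-7 I^4 M^2 L^-1

{"T": -7, "I": 4, "M": 2, "L": -1}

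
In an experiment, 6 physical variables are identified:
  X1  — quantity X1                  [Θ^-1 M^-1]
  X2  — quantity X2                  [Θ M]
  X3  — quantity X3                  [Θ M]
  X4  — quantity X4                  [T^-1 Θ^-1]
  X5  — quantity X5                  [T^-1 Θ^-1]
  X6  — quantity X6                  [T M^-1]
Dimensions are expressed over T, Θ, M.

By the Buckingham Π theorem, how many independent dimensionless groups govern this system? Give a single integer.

Exponent matrix [T,Θ,M] × [X1,X2,X3,X4,X5,X6]:
  T: [ 0  0  0 -1 -1  1]
  Θ: [-1  1  1 -1 -1  0]
  M: [-1  1  1  0  0 -1]
Row reduction gives pivot columns X1,X4; rank = 2
n=6, r=2 ⇒ 4 dimensionless groups

4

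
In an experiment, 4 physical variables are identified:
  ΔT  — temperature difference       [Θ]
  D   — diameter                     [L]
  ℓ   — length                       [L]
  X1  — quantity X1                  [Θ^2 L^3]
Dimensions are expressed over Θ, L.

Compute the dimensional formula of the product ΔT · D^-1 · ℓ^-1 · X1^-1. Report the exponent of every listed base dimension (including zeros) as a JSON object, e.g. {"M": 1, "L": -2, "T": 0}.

{"Θ": -1, "L": -5}

Exponent matrix [Θ,L] × [ΔT,D,ℓ,X1]:
  Θ: [ 1  0  0  2]
  L: [ 0  1  1  3]
  [Θ]: (1)·1+(-1)·0+(-1)·0+(-1)·2 = -1
  [L]: (1)·0+(-1)·1+(-1)·1+(-1)·3 = -5
⇒ Θ^-1 L^-5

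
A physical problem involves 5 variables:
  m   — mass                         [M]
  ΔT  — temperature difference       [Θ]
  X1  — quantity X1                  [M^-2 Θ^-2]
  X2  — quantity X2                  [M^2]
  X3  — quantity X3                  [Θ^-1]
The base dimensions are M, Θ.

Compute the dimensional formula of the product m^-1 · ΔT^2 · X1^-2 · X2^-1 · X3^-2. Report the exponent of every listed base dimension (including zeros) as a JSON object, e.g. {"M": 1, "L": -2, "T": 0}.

{"M": 1, "Θ": 8}

Write exponents as rows M,Θ / cols m,ΔT,X1,X2,X3:
  M: [ 1  0 -2  2  0]
  Θ: [ 0  1 -2  0 -1]
  [M]: (-1)·1+(2)·0+(-2)·-2+(-1)·2+(-2)·0 = 1
  [Θ]: (-1)·0+(2)·1+(-2)·-2+(-1)·0+(-2)·-1 = 8
⇒ M Θ^8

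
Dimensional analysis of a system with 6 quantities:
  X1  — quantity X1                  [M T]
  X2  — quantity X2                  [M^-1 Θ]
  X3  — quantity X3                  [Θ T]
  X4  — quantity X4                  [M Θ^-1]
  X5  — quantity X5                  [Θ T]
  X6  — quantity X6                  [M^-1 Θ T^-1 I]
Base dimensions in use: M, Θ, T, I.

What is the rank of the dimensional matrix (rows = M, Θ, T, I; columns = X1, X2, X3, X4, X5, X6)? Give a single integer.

3

Write exponents as rows M,Θ,T,I / cols X1,X2,X3,X4,X5,X6:
  M: [ 1 -1  0  1  0 -1]
  Θ: [ 0  1  1 -1  1  1]
  T: [ 1  0  1  0  1 -1]
  I: [ 0  0  0  0  0  1]
Row reduction gives pivot columns X1,X2,X6; rank = 3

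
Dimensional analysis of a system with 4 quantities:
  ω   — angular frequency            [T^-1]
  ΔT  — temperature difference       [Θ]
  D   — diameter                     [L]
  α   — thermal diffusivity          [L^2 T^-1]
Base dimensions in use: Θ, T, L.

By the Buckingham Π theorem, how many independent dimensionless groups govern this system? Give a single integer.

1

Exponent matrix [Θ,T,L] × [ω,ΔT,D,α]:
  Θ: [ 0  1  0  0]
  T: [-1  0  0 -1]
  L: [ 0  0  1  2]
RREF → pivots at {ω,ΔT,D} ⇒ r = 3
Π count = n − r = 4 − 3 = 1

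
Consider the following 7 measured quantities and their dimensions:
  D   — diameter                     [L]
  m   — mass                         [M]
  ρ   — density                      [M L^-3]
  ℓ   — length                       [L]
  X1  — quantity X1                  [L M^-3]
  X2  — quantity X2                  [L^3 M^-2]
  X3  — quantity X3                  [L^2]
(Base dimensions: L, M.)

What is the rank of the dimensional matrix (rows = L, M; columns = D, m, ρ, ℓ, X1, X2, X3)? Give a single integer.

2

Exponent matrix [L,M] × [D,m,ρ,ℓ,X1,X2,X3]:
  L: [ 1  0 -3  1  1  3  2]
  M: [ 0  1  1  0 -3 -2  0]
RREF → pivots at {D,m} ⇒ r = 2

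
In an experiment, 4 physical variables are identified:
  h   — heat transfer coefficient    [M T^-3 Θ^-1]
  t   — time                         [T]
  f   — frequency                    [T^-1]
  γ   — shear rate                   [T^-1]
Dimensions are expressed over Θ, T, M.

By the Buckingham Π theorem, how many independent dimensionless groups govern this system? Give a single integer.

Dimensional matrix (Θ×T×M by h×t×f×γ):
  Θ: [-1  0  0  0]
  T: [-3  1 -1 -1]
  M: [ 1  0  0  0]
Echelon form has 2 nonzero rows (pivots: h,t)
n=4, r=2 ⇒ 2 dimensionless groups

2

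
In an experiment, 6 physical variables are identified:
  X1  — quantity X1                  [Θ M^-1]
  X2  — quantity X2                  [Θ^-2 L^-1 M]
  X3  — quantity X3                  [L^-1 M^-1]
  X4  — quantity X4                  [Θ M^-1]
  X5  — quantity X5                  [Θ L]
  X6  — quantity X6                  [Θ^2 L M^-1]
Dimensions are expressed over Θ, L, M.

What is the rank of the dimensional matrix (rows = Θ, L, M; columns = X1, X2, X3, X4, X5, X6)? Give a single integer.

2

Exponent matrix [Θ,L,M] × [X1,X2,X3,X4,X5,X6]:
  Θ: [ 1 -2  0  1  1  2]
  L: [ 0 -1 -1  0  1  1]
  M: [-1  1 -1 -1  0 -1]
Row reduction gives pivot columns X1,X2; rank = 2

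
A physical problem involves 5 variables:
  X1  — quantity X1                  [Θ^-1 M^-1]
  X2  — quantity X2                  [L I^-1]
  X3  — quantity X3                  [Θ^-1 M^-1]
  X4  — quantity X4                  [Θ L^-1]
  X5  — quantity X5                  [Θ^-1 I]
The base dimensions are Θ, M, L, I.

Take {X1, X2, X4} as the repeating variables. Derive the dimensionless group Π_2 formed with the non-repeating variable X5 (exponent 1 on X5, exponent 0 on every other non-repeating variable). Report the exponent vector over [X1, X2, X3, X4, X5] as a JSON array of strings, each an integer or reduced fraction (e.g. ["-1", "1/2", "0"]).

Write exponents as rows Θ,M,L,I / cols X1,X2,X3,X4,X5:
  Θ: [-1  0 -1  1 -1]
  M: [-1  0 -1  0  0]
  L: [ 0  1  0 -1  0]
  I: [ 0 -1  0  0  1]
Echelon form has 3 nonzero rows (pivots: X1,X2,X4)
Pivot set = {X1,X2,X4}, free = {X3,X5}
RREF:
  r0: [   1    0    1    0    0]
  r1: [   0    1    0    0   -1]
  r2: [   0    0    0    1   -1]
  r3: [   0    0    0    0    0]
Fix exponent of X5 at 1, X3 at 0; solve each RREF row for its pivot's exponent:
  r0: exp(X1) + (0)·1 = 0 ⇒ exp(X1) = 0
  r1: exp(X2) + (-1)·1 = 0 ⇒ exp(X2) = 1
  r2: exp(X4) + (-1)·1 = 0 ⇒ exp(X4) = 1
Π_2 = X2 · X4 · X5

["0", "1", "0", "1", "1"]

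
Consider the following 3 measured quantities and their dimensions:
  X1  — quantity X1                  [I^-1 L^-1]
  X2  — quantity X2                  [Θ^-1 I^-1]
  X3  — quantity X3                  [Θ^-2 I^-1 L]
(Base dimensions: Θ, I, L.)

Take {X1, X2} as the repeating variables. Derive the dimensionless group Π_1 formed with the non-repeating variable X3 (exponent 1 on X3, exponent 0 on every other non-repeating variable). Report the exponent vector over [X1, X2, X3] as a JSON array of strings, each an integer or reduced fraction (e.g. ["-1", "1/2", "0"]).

Exponent matrix [Θ,I,L] × [X1,X2,X3]:
  Θ: [ 0 -1 -2]
  I: [-1 -1 -1]
  L: [-1  0  1]
Row reduction gives pivot columns X1,X2; rank = 2
Pivot set = {X1,X2}, free = {X3}
RREF:
  r0: [   1    0   -1]
  r1: [   0    1    2]
  r2: [   0    0    0]
Fix exponent of X3 at 1; solve each RREF row for its pivot's exponent:
  r0: exp(X1) + (-1)·1 = 0 ⇒ exp(X1) = 1
  r1: exp(X2) + (2)·1 = 0 ⇒ exp(X2) = -2
Π_1 = X1 · X2^-2 · X3

["1", "-2", "1"]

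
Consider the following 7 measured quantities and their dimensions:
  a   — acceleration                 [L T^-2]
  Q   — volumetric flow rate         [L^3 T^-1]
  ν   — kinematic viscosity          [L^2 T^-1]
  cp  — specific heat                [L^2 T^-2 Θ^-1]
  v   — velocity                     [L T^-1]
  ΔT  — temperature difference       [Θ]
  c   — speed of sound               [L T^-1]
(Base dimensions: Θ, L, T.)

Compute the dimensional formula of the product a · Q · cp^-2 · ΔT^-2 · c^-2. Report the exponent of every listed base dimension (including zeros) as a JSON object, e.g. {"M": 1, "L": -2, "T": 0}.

Dimensional matrix (Θ×L×T by a×Q×ν×cp×v×ΔT×c):
  Θ: [ 0  0  0 -1  0  1  0]
  L: [ 1  3  2  2  1  0  1]
  T: [-2 -1 -1 -2 -1  0 -1]
  [Θ]: (1)·0+(1)·0+(-2)·-1+(-2)·1+(-2)·0 = 0
  [L]: (1)·1+(1)·3+(-2)·2+(-2)·0+(-2)·1 = -2
  [T]: (1)·-2+(1)·-1+(-2)·-2+(-2)·0+(-2)·-1 = 3
⇒ L^-2 T^3

{"Θ": 0, "L": -2, "T": 3}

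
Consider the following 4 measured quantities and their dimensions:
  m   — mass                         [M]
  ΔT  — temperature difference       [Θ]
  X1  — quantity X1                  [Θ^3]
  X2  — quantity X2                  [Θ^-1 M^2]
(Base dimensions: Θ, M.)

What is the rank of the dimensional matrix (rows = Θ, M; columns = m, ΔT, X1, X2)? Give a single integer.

2

Exponent matrix [Θ,M] × [m,ΔT,X1,X2]:
  Θ: [ 0  1  3 -1]
  M: [ 1  0  0  2]
Row reduction gives pivot columns m,ΔT; rank = 2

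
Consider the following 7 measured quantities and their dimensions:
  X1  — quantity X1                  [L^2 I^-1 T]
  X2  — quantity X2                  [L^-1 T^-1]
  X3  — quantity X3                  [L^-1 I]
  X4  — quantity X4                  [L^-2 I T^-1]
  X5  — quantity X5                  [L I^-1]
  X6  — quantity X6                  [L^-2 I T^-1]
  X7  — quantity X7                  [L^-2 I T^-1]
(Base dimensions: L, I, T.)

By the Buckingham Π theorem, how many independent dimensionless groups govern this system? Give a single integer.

Exponent matrix [L,I,T] × [X1,X2,X3,X4,X5,X6,X7]:
  L: [ 2 -1 -1 -2  1 -2 -2]
  I: [-1  0  1  1 -1  1  1]
  T: [ 1 -1  0 -1  0 -1 -1]
Row reduction gives pivot columns X1,X2; rank = 2
n=7, r=2 ⇒ 5 dimensionless groups

5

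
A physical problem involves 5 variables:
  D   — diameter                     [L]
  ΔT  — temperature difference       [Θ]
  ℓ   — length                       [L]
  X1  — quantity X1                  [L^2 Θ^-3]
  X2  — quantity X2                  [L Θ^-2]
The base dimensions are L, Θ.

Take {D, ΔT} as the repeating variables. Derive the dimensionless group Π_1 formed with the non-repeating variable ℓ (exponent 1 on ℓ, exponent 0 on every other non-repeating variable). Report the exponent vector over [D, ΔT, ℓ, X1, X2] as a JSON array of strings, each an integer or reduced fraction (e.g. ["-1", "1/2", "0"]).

["-1", "0", "1", "0", "0"]

Exponent matrix [L,Θ] × [D,ΔT,ℓ,X1,X2]:
  L: [ 1  0  1  2  1]
  Θ: [ 0  1  0 -3 -2]
Row reduction gives pivot columns D,ΔT; rank = 2
Repeat: D,ΔT; free: ℓ,X1,X2
RREF:
  r0: [   1    0    1    2    1]
  r1: [   0    1    0   -3   -2]
Fix exponent of ℓ at 1, X1 at 0, X2 at 0; solve each RREF row for its pivot's exponent:
  r0: exp(D) + (1)·1 = 0 ⇒ exp(D) = -1
  r1: exp(ΔT) + (0)·1 = 0 ⇒ exp(ΔT) = 0
Π_1 = D^-1 · ℓ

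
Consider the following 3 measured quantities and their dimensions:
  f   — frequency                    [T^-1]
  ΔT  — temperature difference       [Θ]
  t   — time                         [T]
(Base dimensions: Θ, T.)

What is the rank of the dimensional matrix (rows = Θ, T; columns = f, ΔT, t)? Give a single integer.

2

Exponent matrix [Θ,T] × [f,ΔT,t]:
  Θ: [ 0  1  0]
  T: [-1  0  1]
Echelon form has 2 nonzero rows (pivots: f,ΔT)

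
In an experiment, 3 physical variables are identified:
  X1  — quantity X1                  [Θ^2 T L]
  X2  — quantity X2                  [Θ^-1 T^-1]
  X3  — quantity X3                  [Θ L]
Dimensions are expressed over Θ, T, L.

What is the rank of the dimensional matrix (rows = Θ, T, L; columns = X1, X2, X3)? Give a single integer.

Write exponents as rows Θ,T,L / cols X1,X2,X3:
  Θ: [ 2 -1  1]
  T: [ 1 -1  0]
  L: [ 1  0  1]
RREF → pivots at {X1,X2} ⇒ r = 2

2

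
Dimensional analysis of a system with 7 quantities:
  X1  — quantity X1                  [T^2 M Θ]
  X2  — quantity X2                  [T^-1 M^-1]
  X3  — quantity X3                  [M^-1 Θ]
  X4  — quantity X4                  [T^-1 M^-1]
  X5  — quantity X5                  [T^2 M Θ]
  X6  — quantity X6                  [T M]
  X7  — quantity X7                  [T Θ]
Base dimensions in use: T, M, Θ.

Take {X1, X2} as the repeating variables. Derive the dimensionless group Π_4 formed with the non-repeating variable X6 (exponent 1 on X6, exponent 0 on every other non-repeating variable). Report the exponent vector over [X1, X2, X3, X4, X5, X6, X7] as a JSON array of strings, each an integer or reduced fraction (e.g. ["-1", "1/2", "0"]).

Exponent matrix [T,M,Θ] × [X1,X2,X3,X4,X5,X6,X7]:
  T: [ 2 -1  0 -1  2  1  1]
  M: [ 1 -1 -1 -1  1  1  0]
  Θ: [ 1  0  1  0  1  0  1]
Echelon form has 2 nonzero rows (pivots: X1,X2)
Repeat: X1,X2; free: X3,X4,X5,X6,X7
RREF:
  r0: [   1    0    1    0    1    0    1]
  r1: [   0    1    2    1    0   -1    1]
  r2: [   0    0    0    0    0    0    0]
Fix exponent of X6 at 1, X3 at 0, X4 at 0, X5 at 0, X7 at 0; solve each RREF row for its pivot's exponent:
  r0: exp(X1) + (0)·1 = 0 ⇒ exp(X1) = 0
  r1: exp(X2) + (-1)·1 = 0 ⇒ exp(X2) = 1
Π_4 = X2 · X6

["0", "1", "0", "0", "0", "1", "0"]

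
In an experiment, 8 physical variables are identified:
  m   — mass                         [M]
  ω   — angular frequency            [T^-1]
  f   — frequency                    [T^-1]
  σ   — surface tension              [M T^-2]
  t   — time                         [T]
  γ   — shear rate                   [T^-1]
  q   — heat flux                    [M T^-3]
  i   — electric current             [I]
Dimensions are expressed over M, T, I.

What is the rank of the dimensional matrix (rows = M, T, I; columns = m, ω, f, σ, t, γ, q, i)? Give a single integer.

Exponent matrix [M,T,I] × [m,ω,f,σ,t,γ,q,i]:
  M: [ 1  0  0  1  0  0  1  0]
  T: [ 0 -1 -1 -2  1 -1 -3  0]
  I: [ 0  0  0  0  0  0  0  1]
RREF → pivots at {m,ω,i} ⇒ r = 3

3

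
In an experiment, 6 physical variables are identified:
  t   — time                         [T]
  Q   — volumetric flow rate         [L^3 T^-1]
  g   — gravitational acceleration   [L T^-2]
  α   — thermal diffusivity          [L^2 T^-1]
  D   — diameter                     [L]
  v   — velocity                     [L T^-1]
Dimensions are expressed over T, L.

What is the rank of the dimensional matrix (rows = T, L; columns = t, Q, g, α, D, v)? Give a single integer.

2

Write exponents as rows T,L / cols t,Q,g,α,D,v:
  T: [ 1 -1 -2 -1  0 -1]
  L: [ 0  3  1  2  1  1]
Echelon form has 2 nonzero rows (pivots: t,Q)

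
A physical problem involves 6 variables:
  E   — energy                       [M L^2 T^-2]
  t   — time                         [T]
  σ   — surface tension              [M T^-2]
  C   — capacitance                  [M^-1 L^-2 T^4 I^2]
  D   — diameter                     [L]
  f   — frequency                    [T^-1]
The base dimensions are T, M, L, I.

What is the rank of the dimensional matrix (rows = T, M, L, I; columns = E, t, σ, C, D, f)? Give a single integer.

Exponent matrix [T,M,L,I] × [E,t,σ,C,D,f]:
  T: [-2  1 -2  4  0 -1]
  M: [ 1  0  1 -1  0  0]
  L: [ 2  0  0 -2  1  0]
  I: [ 0  0  0  2  0  0]
Echelon form has 4 nonzero rows (pivots: E,t,σ,C)

4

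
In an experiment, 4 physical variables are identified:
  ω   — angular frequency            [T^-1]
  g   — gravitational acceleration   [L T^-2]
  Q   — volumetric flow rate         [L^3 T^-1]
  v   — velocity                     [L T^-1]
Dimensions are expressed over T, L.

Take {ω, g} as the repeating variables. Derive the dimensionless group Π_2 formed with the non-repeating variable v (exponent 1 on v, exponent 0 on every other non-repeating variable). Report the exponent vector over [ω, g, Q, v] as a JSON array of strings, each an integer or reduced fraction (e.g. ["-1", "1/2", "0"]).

Dimensional matrix (T×L by ω×g×Q×v):
  T: [-1 -2 -1 -1]
  L: [ 0  1  3  1]
RREF → pivots at {ω,g} ⇒ r = 2
Repeat: ω,g; free: Q,v
RREF:
  r0: [   1    0   -5   -1]
  r1: [   0    1    3    1]
Fix exponent of v at 1, Q at 0; solve each RREF row for its pivot's exponent:
  r0: exp(ω) + (-1)·1 = 0 ⇒ exp(ω) = 1
  r1: exp(g) + (1)·1 = 0 ⇒ exp(g) = -1
Π_2 = ω · g^-1 · v

["1", "-1", "0", "1"]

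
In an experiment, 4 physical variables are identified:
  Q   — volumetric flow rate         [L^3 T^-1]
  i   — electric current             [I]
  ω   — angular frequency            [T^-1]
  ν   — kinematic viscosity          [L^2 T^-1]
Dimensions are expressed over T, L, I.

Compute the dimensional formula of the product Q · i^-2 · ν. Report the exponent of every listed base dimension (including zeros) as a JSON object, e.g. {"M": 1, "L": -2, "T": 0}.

{"T": -2, "L": 5, "I": -2}

Write exponents as rows T,L,I / cols Q,i,ω,ν:
  T: [-1  0 -1 -1]
  L: [ 3  0  0  2]
  I: [ 0  1  0  0]
  [T]: (1)·-1+(-2)·0+(1)·-1 = -2
  [L]: (1)·3+(-2)·0+(1)·2 = 5
  [I]: (1)·0+(-2)·1+(1)·0 = -2
⇒ T^-2 L^5 I^-2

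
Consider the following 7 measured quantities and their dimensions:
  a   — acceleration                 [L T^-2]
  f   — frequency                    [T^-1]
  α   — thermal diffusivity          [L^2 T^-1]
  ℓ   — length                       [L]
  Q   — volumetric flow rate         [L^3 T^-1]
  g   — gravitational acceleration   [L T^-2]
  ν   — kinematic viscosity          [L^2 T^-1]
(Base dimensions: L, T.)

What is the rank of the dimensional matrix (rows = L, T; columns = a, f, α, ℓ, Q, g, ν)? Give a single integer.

2

Dimensional matrix (L×T by a×f×α×ℓ×Q×g×ν):
  L: [ 1  0  2  1  3  1  2]
  T: [-2 -1 -1  0 -1 -2 -1]
Row reduction gives pivot columns a,f; rank = 2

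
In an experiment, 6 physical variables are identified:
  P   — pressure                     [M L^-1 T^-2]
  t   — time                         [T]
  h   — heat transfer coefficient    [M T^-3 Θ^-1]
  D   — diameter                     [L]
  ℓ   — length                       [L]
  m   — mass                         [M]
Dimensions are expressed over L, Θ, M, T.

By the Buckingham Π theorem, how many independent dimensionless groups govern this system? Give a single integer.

2

Write exponents as rows L,Θ,M,T / cols P,t,h,D,ℓ,m:
  L: [-1  0  0  1  1  0]
  Θ: [ 0  0 -1  0  0  0]
  M: [ 1  0  1  0  0  1]
  T: [-2  1 -3  0  0  0]
Row reduction gives pivot columns P,t,h,D; rank = 4
6 vars − rank 4 = 2 Π groups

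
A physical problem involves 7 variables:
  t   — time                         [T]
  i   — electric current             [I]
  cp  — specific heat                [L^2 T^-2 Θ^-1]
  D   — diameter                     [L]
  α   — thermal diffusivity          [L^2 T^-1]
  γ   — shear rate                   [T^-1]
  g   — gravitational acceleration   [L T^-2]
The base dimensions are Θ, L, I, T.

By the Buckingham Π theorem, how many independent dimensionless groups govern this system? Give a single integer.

Write exponents as rows Θ,L,I,T / cols t,i,cp,D,α,γ,g:
  Θ: [ 0  0 -1  0  0  0  0]
  L: [ 0  0  2  1  2  0  1]
  I: [ 0  1  0  0  0  0  0]
  T: [ 1  0 -2  0 -1 -1 -2]
RREF → pivots at {t,i,cp,D} ⇒ r = 4
7 vars − rank 4 = 3 Π groups

3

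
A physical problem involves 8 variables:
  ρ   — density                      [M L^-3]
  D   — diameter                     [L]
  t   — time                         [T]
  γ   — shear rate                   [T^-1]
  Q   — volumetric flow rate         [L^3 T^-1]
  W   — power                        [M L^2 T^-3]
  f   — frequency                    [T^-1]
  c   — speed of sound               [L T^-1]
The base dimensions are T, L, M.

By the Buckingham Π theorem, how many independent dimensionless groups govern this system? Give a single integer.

Dimensional matrix (T×L×M by ρ×D×t×γ×Q×W×f×c):
  T: [ 0  0  1 -1 -1 -3 -1 -1]
  L: [-3  1  0  0  3  2  0  1]
  M: [ 1  0  0  0  0  1  0  0]
Echelon form has 3 nonzero rows (pivots: ρ,D,t)
Π count = n − r = 8 − 3 = 5

5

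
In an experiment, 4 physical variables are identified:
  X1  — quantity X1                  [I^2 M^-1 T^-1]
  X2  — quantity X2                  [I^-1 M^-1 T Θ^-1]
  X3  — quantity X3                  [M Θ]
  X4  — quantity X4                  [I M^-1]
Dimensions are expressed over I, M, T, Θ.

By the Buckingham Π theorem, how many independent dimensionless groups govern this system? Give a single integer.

1

Write exponents as rows I,M,T,Θ / cols X1,X2,X3,X4:
  I: [ 2 -1  0  1]
  M: [-1 -1  1 -1]
  T: [-1  1  0  0]
  Θ: [ 0 -1  1  0]
Echelon form has 3 nonzero rows (pivots: X1,X2,X3)
Π count = n − r = 4 − 3 = 1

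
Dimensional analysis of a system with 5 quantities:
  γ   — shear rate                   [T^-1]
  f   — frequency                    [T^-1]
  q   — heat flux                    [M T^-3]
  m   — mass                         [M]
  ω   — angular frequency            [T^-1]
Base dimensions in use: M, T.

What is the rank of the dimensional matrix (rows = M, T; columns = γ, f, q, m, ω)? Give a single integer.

2

Dimensional matrix (M×T by γ×f×q×m×ω):
  M: [ 0  0  1  1  0]
  T: [-1 -1 -3  0 -1]
Echelon form has 2 nonzero rows (pivots: γ,q)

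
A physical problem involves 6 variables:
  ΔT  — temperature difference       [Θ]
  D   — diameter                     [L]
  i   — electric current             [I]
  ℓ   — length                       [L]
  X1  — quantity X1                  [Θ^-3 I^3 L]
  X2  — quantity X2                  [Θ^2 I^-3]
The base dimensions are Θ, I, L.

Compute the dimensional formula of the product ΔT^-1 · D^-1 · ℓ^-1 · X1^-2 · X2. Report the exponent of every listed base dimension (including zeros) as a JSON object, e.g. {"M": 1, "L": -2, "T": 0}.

Dimensional matrix (Θ×I×L by ΔT×D×i×ℓ×X1×X2):
  Θ: [ 1  0  0  0 -3  2]
  I: [ 0  0  1  0  3 -3]
  L: [ 0  1  0  1  1  0]
  [Θ]: (-1)·1+(-1)·0+(-1)·0+(-2)·-3+(1)·2 = 7
  [I]: (-1)·0+(-1)·0+(-1)·0+(-2)·3+(1)·-3 = -9
  [L]: (-1)·0+(-1)·1+(-1)·1+(-2)·1+(1)·0 = -4
⇒ Θ^7 I^-9 L^-4

{"Θ": 7, "I": -9, "L": -4}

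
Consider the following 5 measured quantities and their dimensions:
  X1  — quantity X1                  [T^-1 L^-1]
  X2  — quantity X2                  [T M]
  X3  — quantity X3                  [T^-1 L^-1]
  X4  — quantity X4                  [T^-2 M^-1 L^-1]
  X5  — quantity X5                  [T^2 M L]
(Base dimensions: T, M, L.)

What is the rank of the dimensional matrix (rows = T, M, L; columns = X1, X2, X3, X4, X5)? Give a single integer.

2

Write exponents as rows T,M,L / cols X1,X2,X3,X4,X5:
  T: [-1  1 -1 -2  2]
  M: [ 0  1  0 -1  1]
  L: [-1  0 -1 -1  1]
Echelon form has 2 nonzero rows (pivots: X1,X2)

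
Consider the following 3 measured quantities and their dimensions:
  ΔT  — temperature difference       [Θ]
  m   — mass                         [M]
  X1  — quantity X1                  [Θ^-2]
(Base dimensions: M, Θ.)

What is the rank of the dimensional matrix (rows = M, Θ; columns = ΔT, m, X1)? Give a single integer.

Write exponents as rows M,Θ / cols ΔT,m,X1:
  M: [ 0  1  0]
  Θ: [ 1  0 -2]
Row reduction gives pivot columns ΔT,m; rank = 2

2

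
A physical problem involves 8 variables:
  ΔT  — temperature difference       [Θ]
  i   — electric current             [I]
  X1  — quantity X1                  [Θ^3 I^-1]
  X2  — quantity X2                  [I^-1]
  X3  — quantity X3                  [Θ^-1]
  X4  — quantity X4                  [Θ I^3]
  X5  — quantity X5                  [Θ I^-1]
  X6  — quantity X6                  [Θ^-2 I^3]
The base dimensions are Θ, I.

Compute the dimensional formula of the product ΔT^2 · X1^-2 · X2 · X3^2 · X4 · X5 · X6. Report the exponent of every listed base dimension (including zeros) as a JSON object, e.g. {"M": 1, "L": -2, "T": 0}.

{"Θ": -6, "I": 6}

Write exponents as rows Θ,I / cols ΔT,i,X1,X2,X3,X4,X5,X6:
  Θ: [ 1  0  3  0 -1  1  1 -2]
  I: [ 0  1 -1 -1  0  3 -1  3]
  [Θ]: (2)·1+(-2)·3+(1)·0+(2)·-1+(1)·1+(1)·1+(1)·-2 = -6
  [I]: (2)·0+(-2)·-1+(1)·-1+(2)·0+(1)·3+(1)·-1+(1)·3 = 6
⇒ Θ^-6 I^6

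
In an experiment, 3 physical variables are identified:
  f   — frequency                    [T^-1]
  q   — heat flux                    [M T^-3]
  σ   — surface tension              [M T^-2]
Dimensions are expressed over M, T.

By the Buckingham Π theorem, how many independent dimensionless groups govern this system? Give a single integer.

Exponent matrix [M,T] × [f,q,σ]:
  M: [ 0  1  1]
  T: [-1 -3 -2]
Echelon form has 2 nonzero rows (pivots: f,q)
Π count = n − r = 3 − 2 = 1

1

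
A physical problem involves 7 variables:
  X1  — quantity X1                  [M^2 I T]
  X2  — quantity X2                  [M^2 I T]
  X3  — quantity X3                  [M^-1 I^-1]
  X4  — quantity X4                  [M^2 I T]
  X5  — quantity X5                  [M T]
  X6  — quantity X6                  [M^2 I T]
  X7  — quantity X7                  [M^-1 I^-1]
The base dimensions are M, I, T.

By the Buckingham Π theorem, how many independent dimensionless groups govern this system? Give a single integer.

5

Write exponents as rows M,I,T / cols X1,X2,X3,X4,X5,X6,X7:
  M: [ 2  2 -1  2  1  2 -1]
  I: [ 1  1 -1  1  0  1 -1]
  T: [ 1  1  0  1  1  1  0]
Row reduction gives pivot columns X1,X3; rank = 2
Π count = n − r = 7 − 2 = 5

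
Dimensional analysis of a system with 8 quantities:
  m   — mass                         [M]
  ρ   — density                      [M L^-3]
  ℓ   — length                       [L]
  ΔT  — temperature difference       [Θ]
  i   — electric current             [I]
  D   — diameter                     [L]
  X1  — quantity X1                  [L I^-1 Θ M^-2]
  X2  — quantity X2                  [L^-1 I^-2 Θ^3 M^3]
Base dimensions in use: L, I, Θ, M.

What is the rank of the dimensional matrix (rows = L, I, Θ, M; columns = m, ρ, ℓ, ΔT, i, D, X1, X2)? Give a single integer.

4

Dimensional matrix (L×I×Θ×M by m×ρ×ℓ×ΔT×i×D×X1×X2):
  L: [ 0 -3  1  0  0  1  1 -1]
  I: [ 0  0  0  0  1  0 -1 -2]
  Θ: [ 0  0  0  1  0  0  1  3]
  M: [ 1  1  0  0  0  0 -2  3]
Row reduction gives pivot columns m,ρ,ΔT,i; rank = 4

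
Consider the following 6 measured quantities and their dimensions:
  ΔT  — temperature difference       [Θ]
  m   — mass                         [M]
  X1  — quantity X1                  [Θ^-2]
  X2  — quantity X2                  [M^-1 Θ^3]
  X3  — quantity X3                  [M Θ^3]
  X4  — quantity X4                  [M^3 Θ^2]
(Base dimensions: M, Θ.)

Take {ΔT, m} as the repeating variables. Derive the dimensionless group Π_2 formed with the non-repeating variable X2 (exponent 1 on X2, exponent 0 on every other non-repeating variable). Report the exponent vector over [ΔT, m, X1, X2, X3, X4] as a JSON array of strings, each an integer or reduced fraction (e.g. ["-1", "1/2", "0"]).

["-3", "1", "0", "1", "0", "0"]

Exponent matrix [M,Θ] × [ΔT,m,X1,X2,X3,X4]:
  M: [ 0  1  0 -1  1  3]
  Θ: [ 1  0 -2  3  3  2]
RREF → pivots at {ΔT,m} ⇒ r = 2
Repeat: ΔT,m; free: X1,X2,X3,X4
RREF:
  r0: [   1    0   -2    3    3    2]
  r1: [   0    1    0   -1    1    3]
Fix exponent of X2 at 1, X1 at 0, X3 at 0, X4 at 0; solve each RREF row for its pivot's exponent:
  r0: exp(ΔT) + (3)·1 = 0 ⇒ exp(ΔT) = -3
  r1: exp(m) + (-1)·1 = 0 ⇒ exp(m) = 1
Π_2 = ΔT^-3 · m · X2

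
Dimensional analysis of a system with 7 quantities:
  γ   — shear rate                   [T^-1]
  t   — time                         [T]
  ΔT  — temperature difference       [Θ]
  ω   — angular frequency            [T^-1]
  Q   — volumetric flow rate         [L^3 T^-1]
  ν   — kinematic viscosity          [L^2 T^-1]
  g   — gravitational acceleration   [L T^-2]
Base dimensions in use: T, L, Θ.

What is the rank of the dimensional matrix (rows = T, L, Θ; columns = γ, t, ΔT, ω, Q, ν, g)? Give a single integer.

Write exponents as rows T,L,Θ / cols γ,t,ΔT,ω,Q,ν,g:
  T: [-1  1  0 -1 -1 -1 -2]
  L: [ 0  0  0  0  3  2  1]
  Θ: [ 0  0  1  0  0  0  0]
Echelon form has 3 nonzero rows (pivots: γ,ΔT,Q)

3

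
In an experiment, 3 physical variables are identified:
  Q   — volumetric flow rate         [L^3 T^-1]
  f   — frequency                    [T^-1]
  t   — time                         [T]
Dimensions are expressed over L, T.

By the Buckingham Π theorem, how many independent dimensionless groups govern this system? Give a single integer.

1

Exponent matrix [L,T] × [Q,f,t]:
  L: [ 3  0  0]
  T: [-1 -1  1]
Echelon form has 2 nonzero rows (pivots: Q,f)
n=3, r=2 ⇒ 1 dimensionless group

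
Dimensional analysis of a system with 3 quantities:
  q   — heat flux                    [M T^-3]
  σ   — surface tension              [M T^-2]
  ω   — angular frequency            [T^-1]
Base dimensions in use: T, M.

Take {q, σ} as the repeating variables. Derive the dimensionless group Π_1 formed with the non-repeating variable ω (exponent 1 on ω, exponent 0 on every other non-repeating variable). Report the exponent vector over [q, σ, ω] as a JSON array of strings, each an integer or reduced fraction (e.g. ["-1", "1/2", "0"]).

Exponent matrix [T,M] × [q,σ,ω]:
  T: [-3 -2 -1]
  M: [ 1  1  0]
Echelon form has 2 nonzero rows (pivots: q,σ)
Repeat: q,σ; free: ω
RREF:
  r0: [   1    0    1]
  r1: [   0    1   -1]
Fix exponent of ω at 1; solve each RREF row for its pivot's exponent:
  r0: exp(q) + (1)·1 = 0 ⇒ exp(q) = -1
  r1: exp(σ) + (-1)·1 = 0 ⇒ exp(σ) = 1
Π_1 = q^-1 · σ · ω

["-1", "1", "1"]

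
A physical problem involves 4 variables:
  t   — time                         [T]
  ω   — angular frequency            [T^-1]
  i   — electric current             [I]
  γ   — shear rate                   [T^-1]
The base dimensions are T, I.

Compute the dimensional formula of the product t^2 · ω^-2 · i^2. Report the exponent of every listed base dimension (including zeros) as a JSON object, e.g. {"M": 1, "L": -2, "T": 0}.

{"T": 4, "I": 2}

Write exponents as rows T,I / cols t,ω,i,γ:
  T: [ 1 -1  0 -1]
  I: [ 0  0  1  0]
  [T]: (2)·1+(-2)·-1+(2)·0 = 4
  [I]: (2)·0+(-2)·0+(2)·1 = 2
⇒ T^4 I^2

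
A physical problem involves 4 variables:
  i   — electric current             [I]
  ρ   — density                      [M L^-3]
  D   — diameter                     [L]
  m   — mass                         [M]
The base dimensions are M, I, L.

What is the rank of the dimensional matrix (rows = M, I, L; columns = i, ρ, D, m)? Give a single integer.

Exponent matrix [M,I,L] × [i,ρ,D,m]:
  M: [ 0  1  0  1]
  I: [ 1  0  0  0]
  L: [ 0 -3  1  0]
Row reduction gives pivot columns i,ρ,D; rank = 3

3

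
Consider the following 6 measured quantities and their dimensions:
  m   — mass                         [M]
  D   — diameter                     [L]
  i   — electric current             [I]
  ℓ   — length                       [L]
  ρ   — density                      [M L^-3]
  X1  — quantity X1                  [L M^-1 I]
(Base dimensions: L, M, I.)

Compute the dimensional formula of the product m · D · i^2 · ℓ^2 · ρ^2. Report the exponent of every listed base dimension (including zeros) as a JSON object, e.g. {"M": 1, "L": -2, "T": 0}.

Dimensional matrix (L×M×I by m×D×i×ℓ×ρ×X1):
  L: [ 0  1  0  1 -3  1]
  M: [ 1  0  0  0  1 -1]
  I: [ 0  0  1  0  0  1]
  [L]: (1)·0+(1)·1+(2)·0+(2)·1+(2)·-3 = -3
  [M]: (1)·1+(1)·0+(2)·0+(2)·0+(2)·1 = 3
  [I]: (1)·0+(1)·0+(2)·1+(2)·0+(2)·0 = 2
⇒ L^-3 M^3 I^2

{"L": -3, "M": 3, "I": 2}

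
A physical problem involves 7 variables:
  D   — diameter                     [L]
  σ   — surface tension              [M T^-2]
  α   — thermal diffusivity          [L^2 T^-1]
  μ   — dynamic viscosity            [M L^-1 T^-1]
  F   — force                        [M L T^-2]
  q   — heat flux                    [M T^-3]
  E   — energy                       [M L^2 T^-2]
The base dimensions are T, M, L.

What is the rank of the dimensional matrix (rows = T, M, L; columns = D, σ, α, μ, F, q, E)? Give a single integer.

Dimensional matrix (T×M×L by D×σ×α×μ×F×q×E):
  T: [ 0 -2 -1 -1 -2 -3 -2]
  M: [ 0  1  0  1  1  1  1]
  L: [ 1  0  2 -1  1  0  2]
RREF → pivots at {D,σ,α} ⇒ r = 3

3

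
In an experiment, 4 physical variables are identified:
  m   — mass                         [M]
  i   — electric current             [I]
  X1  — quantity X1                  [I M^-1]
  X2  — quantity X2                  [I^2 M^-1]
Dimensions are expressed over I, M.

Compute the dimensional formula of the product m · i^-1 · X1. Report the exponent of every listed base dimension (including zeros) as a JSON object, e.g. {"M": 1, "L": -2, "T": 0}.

{"I": 0, "M": 0}

Dimensional matrix (I×M by m×i×X1×X2):
  I: [ 0  1  1  2]
  M: [ 1  0 -1 -1]
  [I]: (1)·0+(-1)·1+(1)·1 = 0
  [M]: (1)·1+(-1)·0+(1)·-1 = 0
⇒ 1 (dimensionless)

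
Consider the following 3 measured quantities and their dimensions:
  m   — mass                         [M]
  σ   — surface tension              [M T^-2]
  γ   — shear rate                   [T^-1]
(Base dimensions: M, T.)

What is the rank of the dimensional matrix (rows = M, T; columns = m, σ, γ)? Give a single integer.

Dimensional matrix (M×T by m×σ×γ):
  M: [ 1  1  0]
  T: [ 0 -2 -1]
Row reduction gives pivot columns m,σ; rank = 2

2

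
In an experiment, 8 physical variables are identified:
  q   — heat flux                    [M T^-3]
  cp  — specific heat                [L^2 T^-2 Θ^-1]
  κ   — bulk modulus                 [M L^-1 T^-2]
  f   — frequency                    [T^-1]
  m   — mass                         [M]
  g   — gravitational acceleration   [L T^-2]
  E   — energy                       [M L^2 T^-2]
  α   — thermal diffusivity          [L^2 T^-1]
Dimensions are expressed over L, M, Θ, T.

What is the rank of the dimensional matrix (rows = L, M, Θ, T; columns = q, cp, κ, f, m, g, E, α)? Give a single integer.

4

Write exponents as rows L,M,Θ,T / cols q,cp,κ,f,m,g,E,α:
  L: [ 0  2 -1  0  0  1  2  2]
  M: [ 1  0  1  0  1  0  1  0]
  Θ: [ 0 -1  0  0  0  0  0  0]
  T: [-3 -2 -2 -1  0 -2 -2 -1]
Row reduction gives pivot columns q,cp,κ,f; rank = 4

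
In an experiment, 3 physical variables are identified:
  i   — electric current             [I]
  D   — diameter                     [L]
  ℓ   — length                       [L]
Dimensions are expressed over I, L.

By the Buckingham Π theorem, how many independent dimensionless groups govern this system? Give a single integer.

1

Exponent matrix [I,L] × [i,D,ℓ]:
  I: [ 1  0  0]
  L: [ 0  1  1]
RREF → pivots at {i,D} ⇒ r = 2
3 vars − rank 2 = 1 Π group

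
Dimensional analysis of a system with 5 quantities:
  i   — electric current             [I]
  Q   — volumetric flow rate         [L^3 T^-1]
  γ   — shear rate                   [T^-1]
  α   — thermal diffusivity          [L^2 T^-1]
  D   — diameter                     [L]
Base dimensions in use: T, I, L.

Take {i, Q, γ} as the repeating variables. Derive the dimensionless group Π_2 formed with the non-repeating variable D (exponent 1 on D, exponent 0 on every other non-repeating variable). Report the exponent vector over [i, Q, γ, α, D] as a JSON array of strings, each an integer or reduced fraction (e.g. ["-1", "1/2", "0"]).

["0", "-1/3", "1/3", "0", "1"]

Write exponents as rows T,I,L / cols i,Q,γ,α,D:
  T: [ 0 -1 -1 -1  0]
  I: [ 1  0  0  0  0]
  L: [ 0  3  0  2  1]
RREF → pivots at {i,Q,γ} ⇒ r = 3
Pivot set = {i,Q,γ}, free = {α,D}
RREF:
  r0: [   1    0    0    0    0]
  r1: [   0    1    0  2/3  1/3]
  r2: [   0    0    1  1/3 -1/3]
Fix exponent of D at 1, α at 0; solve each RREF row for its pivot's exponent:
  r0: exp(i) + (0)·1 = 0 ⇒ exp(i) = 0
  r1: exp(Q) + (1/3)·1 = 0 ⇒ exp(Q) = -1/3
  r2: exp(γ) + (-1/3)·1 = 0 ⇒ exp(γ) = 1/3
Π_2 = Q^(-1/3) · γ^(1/3) · D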